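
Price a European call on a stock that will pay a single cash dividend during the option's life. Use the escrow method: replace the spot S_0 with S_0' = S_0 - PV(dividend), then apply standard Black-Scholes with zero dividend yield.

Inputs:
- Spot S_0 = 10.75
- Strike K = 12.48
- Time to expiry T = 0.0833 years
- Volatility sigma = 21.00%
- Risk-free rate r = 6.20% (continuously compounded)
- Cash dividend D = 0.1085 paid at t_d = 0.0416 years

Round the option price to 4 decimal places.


Answer: Price = 0.0012

Derivation:
PV(D) = D * exp(-r * t_d) = 0.1085 * 0.99742412 = 0.10822052
S_0' = S_0 - PV(D) = 10.7500 - 0.10822052 = 10.64177948
d1 = (ln(S_0'/K) + (r + sigma^2/2)*T) / (sigma*sqrt(T)) = -2.51343271
d2 = d1 - sigma*sqrt(T) = -2.57404236
exp(-rT) = 0.99484871
N(d1) = 0.00597813; N(d2) = 0.00502590
C = S_0' * N(d1) - K * exp(-rT) * N(d2) = 10.64177948 * 0.00597813 - 12.4800 * 0.99484871 * 0.00502590 = 0.0012


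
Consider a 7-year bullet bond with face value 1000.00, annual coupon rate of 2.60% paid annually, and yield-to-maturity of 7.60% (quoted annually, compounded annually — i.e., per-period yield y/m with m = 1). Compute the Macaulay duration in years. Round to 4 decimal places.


Coupon per period c = face * coupon_rate / m = 26.000000
Periods per year m = 1; per-period yield y/m = 0.076000
Number of cashflows N = 7
Cashflows (t years, CF_t, discount factor 1/(1+y/m)^(m*t), PV):
  t = 1.0000: CF_t = 26.000000, DF = 0.929368, PV = 24.163569
  t = 2.0000: CF_t = 26.000000, DF = 0.863725, PV = 22.456848
  t = 3.0000: CF_t = 26.000000, DF = 0.802718, PV = 20.870677
  t = 4.0000: CF_t = 26.000000, DF = 0.746021, PV = 19.396540
  t = 5.0000: CF_t = 26.000000, DF = 0.693328, PV = 18.026524
  t = 6.0000: CF_t = 26.000000, DF = 0.644357, PV = 16.753275
  t = 7.0000: CF_t = 1026.000000, DF = 0.598845, PV = 614.414507
Price P = sum_t PV_t = 736.081940
Macaulay numerator sum_t t * PV_t:
  t * PV_t at t = 1.0000: 24.163569
  t * PV_t at t = 2.0000: 44.913697
  t * PV_t at t = 3.0000: 62.612031
  t * PV_t at t = 4.0000: 77.586159
  t * PV_t at t = 5.0000: 90.132620
  t * PV_t at t = 6.0000: 100.519651
  t * PV_t at t = 7.0000: 4300.901550
Macaulay duration D = (sum_t t * PV_t) / P = 4700.829276 / 736.081940 = 6.386285

Answer: Macaulay duration = 6.3863 years


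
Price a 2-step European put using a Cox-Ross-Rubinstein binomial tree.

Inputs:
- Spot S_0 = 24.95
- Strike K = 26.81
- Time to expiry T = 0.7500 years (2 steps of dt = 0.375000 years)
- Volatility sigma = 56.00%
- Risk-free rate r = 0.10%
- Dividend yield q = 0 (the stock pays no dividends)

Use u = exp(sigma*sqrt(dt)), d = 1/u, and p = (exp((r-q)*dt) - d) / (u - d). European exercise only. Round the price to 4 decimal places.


dt = T/N = 0.375000
u = exp(sigma*sqrt(dt)) = 1.409068; d = 1/u = 0.709689
p = (exp((r-q)*dt) - d) / (u - d) = 0.415635
Discount per step: exp(-r*dt) = 0.999625
Stock lattice S(k, i) with i counting down-moves:
  k=0: S(0,0) = 24.9500
  k=1: S(1,0) = 35.1562; S(1,1) = 17.7067
  k=2: S(2,0) = 49.5375; S(2,1) = 24.9500; S(2,2) = 12.5663
Terminal payoffs V(N, i) = max(K - S_T, 0):
  V(2,0) = 0.000000; V(2,1) = 1.860000; V(2,2) = 14.243724
Backward induction: V(k, i) = exp(-r*dt) * [p * V(k+1, i) + (1-p) * V(k+1, i+1)].
  V(1,0) = exp(-r*dt) * [p*0.000000 + (1-p)*1.860000] = 1.086512
  V(1,1) = exp(-r*dt) * [p*1.860000 + (1-p)*14.243724] = 9.093210
  V(0,0) = exp(-r*dt) * [p*1.086512 + (1-p)*9.093210] = 5.763188

Answer: Price = V(0,0) = 5.7632


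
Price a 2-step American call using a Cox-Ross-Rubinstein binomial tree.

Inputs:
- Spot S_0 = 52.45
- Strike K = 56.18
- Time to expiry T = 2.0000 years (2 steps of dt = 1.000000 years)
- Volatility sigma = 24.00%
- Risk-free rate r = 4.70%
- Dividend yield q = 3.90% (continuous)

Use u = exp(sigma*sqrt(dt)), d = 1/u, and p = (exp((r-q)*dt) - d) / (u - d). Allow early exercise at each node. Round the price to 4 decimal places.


Answer: Price = V(0,0) = 5.4307

Derivation:
dt = T/N = 1.000000
u = exp(sigma*sqrt(dt)) = 1.271249; d = 1/u = 0.786628
p = (exp((r-q)*dt) - d) / (u - d) = 0.456860
Discount per step: exp(-r*dt) = 0.954087
Stock lattice S(k, i) with i counting down-moves:
  k=0: S(0,0) = 52.4500
  k=1: S(1,0) = 66.6770; S(1,1) = 41.2586
  k=2: S(2,0) = 84.7631; S(2,1) = 52.4500; S(2,2) = 32.4552
Terminal payoffs V(N, i) = max(S_T - K, 0):
  V(2,0) = 28.583102; V(2,1) = 0.000000; V(2,2) = 0.000000
Backward induction: V(k, i) = exp(-r*dt) * [p * V(k+1, i) + (1-p) * V(k+1, i+1)]; then take max(V_cont, immediate exercise) for American.
  V(1,0) = exp(-r*dt) * [p*28.583102 + (1-p)*0.000000] = 12.458936; exercise = 10.497018; V(1,0) = max -> 12.458936
  V(1,1) = exp(-r*dt) * [p*0.000000 + (1-p)*0.000000] = 0.000000; exercise = 0.000000; V(1,1) = max -> 0.000000
  V(0,0) = exp(-r*dt) * [p*12.458936 + (1-p)*0.000000] = 5.430659; exercise = 0.000000; V(0,0) = max -> 5.430659


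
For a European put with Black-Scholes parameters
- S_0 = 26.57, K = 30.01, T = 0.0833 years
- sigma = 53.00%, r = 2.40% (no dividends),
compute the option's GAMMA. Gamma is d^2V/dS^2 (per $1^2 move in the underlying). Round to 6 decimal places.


d1 = -0.7063553590; d2 = -0.8593225777
phi(d1) = 0.3108616007; exp(-qT) = 1.0000000000; exp(-rT) = 0.9980027971
Gamma = exp(-qT) * phi(d1) / (S * sigma * sqrt(T)) = 1.0000000000 * 0.3108616007 / (26.5700 * 0.5300 * 0.2886173938) = 0.076485

Answer: Gamma = 0.076485


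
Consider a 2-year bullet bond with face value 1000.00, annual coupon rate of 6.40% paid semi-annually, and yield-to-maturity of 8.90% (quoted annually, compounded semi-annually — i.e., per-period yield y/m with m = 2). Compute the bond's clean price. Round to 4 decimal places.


Coupon per period c = face * coupon_rate / m = 32.000000
Periods per year m = 2; per-period yield y/m = 0.044500
Number of cashflows N = 4
Cashflows (t years, CF_t, discount factor 1/(1+y/m)^(m*t), PV):
  t = 0.5000: CF_t = 32.000000, DF = 0.957396, PV = 30.636668
  t = 1.0000: CF_t = 32.000000, DF = 0.916607, PV = 29.331420
  t = 1.5000: CF_t = 32.000000, DF = 0.877556, PV = 28.081781
  t = 2.0000: CF_t = 1032.000000, DF = 0.840168, PV = 867.053549
Price P = sum_t PV_t = 955.103418

Answer: Price = 955.1034


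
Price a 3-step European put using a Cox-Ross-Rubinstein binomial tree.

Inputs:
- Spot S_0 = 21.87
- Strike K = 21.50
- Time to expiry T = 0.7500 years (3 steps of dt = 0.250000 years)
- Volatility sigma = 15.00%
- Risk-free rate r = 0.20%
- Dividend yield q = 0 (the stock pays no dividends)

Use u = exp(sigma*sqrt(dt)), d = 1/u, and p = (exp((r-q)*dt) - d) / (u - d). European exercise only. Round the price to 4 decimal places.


Answer: Price = V(0,0) = 1.0185

Derivation:
dt = T/N = 0.250000
u = exp(sigma*sqrt(dt)) = 1.077884; d = 1/u = 0.927743
p = (exp((r-q)*dt) - d) / (u - d) = 0.484590
Discount per step: exp(-r*dt) = 0.999500
Stock lattice S(k, i) with i counting down-moves:
  k=0: S(0,0) = 21.8700
  k=1: S(1,0) = 23.5733; S(1,1) = 20.2898
  k=2: S(2,0) = 25.4093; S(2,1) = 21.8700; S(2,2) = 18.8237
  k=3: S(3,0) = 27.3883; S(3,1) = 23.5733; S(3,2) = 20.2898; S(3,3) = 17.4635
Terminal payoffs V(N, i) = max(K - S_T, 0):
  V(3,0) = 0.000000; V(3,1) = 0.000000; V(3,2) = 1.210250; V(3,3) = 4.036450
Backward induction: V(k, i) = exp(-r*dt) * [p * V(k+1, i) + (1-p) * V(k+1, i+1)].
  V(2,0) = exp(-r*dt) * [p*0.000000 + (1-p)*0.000000] = 0.000000
  V(2,1) = exp(-r*dt) * [p*0.000000 + (1-p)*1.210250] = 0.623463
  V(2,2) = exp(-r*dt) * [p*1.210250 + (1-p)*4.036450] = 2.665569
  V(1,0) = exp(-r*dt) * [p*0.000000 + (1-p)*0.623463] = 0.321179
  V(1,1) = exp(-r*dt) * [p*0.623463 + (1-p)*2.665569] = 1.675148
  V(0,0) = exp(-r*dt) * [p*0.321179 + (1-p)*1.675148] = 1.018519


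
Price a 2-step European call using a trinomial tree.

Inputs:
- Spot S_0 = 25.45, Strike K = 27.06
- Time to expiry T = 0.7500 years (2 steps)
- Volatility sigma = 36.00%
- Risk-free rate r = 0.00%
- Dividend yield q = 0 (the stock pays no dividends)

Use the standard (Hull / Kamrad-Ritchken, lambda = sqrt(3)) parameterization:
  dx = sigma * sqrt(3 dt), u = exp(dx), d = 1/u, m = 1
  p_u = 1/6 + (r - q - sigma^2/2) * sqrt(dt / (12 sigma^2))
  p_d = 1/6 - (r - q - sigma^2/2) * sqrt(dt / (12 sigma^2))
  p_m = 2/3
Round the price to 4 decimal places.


dt = T/N = 0.375000; dx = sigma*sqrt(3*dt) = 0.381838
u = exp(dx) = 1.464974; d = 1/u = 0.682606
p_u = 0.134847, p_m = 0.666667, p_d = 0.198486
Discount per step: exp(-r*dt) = 1.000000
Stock lattice S(k, j) with j the centered position index:
  k=0: S(0,+0) = 25.4500
  k=1: S(1,-1) = 17.3723; S(1,+0) = 25.4500; S(1,+1) = 37.2836
  k=2: S(2,-2) = 11.8584; S(2,-1) = 17.3723; S(2,+0) = 25.4500; S(2,+1) = 37.2836; S(2,+2) = 54.6195
Terminal payoffs V(N, j) = max(S_T - K, 0):
  V(2,-2) = 0.000000; V(2,-1) = 0.000000; V(2,+0) = 0.000000; V(2,+1) = 10.223595; V(2,+2) = 27.559506
Backward induction: V(k, j) = exp(-r*dt) * [p_u * V(k+1, j+1) + p_m * V(k+1, j) + p_d * V(k+1, j-1)]
  V(1,-1) = exp(-r*dt) * [p_u*0.000000 + p_m*0.000000 + p_d*0.000000] = 0.000000
  V(1,+0) = exp(-r*dt) * [p_u*10.223595 + p_m*0.000000 + p_d*0.000000] = 1.378620
  V(1,+1) = exp(-r*dt) * [p_u*27.559506 + p_m*10.223595 + p_d*0.000000] = 10.532043
  V(0,+0) = exp(-r*dt) * [p_u*10.532043 + p_m*1.378620 + p_d*0.000000] = 2.339293

Answer: Price = V(0,0) = 2.3393


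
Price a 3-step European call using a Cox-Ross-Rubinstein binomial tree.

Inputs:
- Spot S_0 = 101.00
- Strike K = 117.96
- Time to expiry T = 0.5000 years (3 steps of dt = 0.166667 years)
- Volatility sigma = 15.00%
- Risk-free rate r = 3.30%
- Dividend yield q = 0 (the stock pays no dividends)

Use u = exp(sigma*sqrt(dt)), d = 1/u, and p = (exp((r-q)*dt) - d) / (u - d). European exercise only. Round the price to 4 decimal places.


dt = T/N = 0.166667
u = exp(sigma*sqrt(dt)) = 1.063151; d = 1/u = 0.940600
p = (exp((r-q)*dt) - d) / (u - d) = 0.529698
Discount per step: exp(-r*dt) = 0.994515
Stock lattice S(k, i) with i counting down-moves:
  k=0: S(0,0) = 101.0000
  k=1: S(1,0) = 107.3783; S(1,1) = 95.0006
  k=2: S(2,0) = 114.1593; S(2,1) = 101.0000; S(2,2) = 89.3576
  k=3: S(3,0) = 121.3686; S(3,1) = 107.3783; S(3,2) = 95.0006; S(3,3) = 84.0497
Terminal payoffs V(N, i) = max(S_T - K, 0):
  V(3,0) = 3.408606; V(3,1) = 0.000000; V(3,2) = 0.000000; V(3,3) = 0.000000
Backward induction: V(k, i) = exp(-r*dt) * [p * V(k+1, i) + (1-p) * V(k+1, i+1)].
  V(2,0) = exp(-r*dt) * [p*3.408606 + (1-p)*0.000000] = 1.795630
  V(2,1) = exp(-r*dt) * [p*0.000000 + (1-p)*0.000000] = 0.000000
  V(2,2) = exp(-r*dt) * [p*0.000000 + (1-p)*0.000000] = 0.000000
  V(1,0) = exp(-r*dt) * [p*1.795630 + (1-p)*0.000000] = 0.945925
  V(1,1) = exp(-r*dt) * [p*0.000000 + (1-p)*0.000000] = 0.000000
  V(0,0) = exp(-r*dt) * [p*0.945925 + (1-p)*0.000000] = 0.498307

Answer: Price = V(0,0) = 0.4983


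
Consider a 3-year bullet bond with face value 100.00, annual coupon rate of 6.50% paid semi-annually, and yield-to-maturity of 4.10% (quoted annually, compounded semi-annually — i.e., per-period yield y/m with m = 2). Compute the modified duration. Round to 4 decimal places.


Answer: Modified duration = 2.7262

Derivation:
Coupon per period c = face * coupon_rate / m = 3.250000
Periods per year m = 2; per-period yield y/m = 0.020500
Number of cashflows N = 6
Cashflows (t years, CF_t, discount factor 1/(1+y/m)^(m*t), PV):
  t = 0.5000: CF_t = 3.250000, DF = 0.979912, PV = 3.184713
  t = 1.0000: CF_t = 3.250000, DF = 0.960227, PV = 3.120738
  t = 1.5000: CF_t = 3.250000, DF = 0.940938, PV = 3.058048
  t = 2.0000: CF_t = 3.250000, DF = 0.922036, PV = 2.996618
  t = 2.5000: CF_t = 3.250000, DF = 0.903514, PV = 2.936421
  t = 3.0000: CF_t = 103.250000, DF = 0.885364, PV = 91.413851
Price P = sum_t PV_t = 106.710390
First compute Macaulay numerator sum_t t * PV_t:
  t * PV_t at t = 0.5000: 1.592357
  t * PV_t at t = 1.0000: 3.120738
  t * PV_t at t = 1.5000: 4.587072
  t * PV_t at t = 2.0000: 5.993235
  t * PV_t at t = 2.5000: 7.341052
  t * PV_t at t = 3.0000: 274.241554
Macaulay duration D = 296.876009 / 106.710390 = 2.782072
Modified duration = D / (1 + y/m) = 2.782072 / (1 + 0.020500) = 2.726185


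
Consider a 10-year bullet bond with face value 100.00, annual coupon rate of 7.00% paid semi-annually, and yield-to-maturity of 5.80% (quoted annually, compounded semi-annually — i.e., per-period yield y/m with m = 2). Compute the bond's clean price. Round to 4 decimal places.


Answer: Price = 109.0096

Derivation:
Coupon per period c = face * coupon_rate / m = 3.500000
Periods per year m = 2; per-period yield y/m = 0.029000
Number of cashflows N = 20
Cashflows (t years, CF_t, discount factor 1/(1+y/m)^(m*t), PV):
  t = 0.5000: CF_t = 3.500000, DF = 0.971817, PV = 3.401361
  t = 1.0000: CF_t = 3.500000, DF = 0.944429, PV = 3.305501
  t = 1.5000: CF_t = 3.500000, DF = 0.917812, PV = 3.212343
  t = 2.0000: CF_t = 3.500000, DF = 0.891946, PV = 3.121811
  t = 2.5000: CF_t = 3.500000, DF = 0.866808, PV = 3.033830
  t = 3.0000: CF_t = 3.500000, DF = 0.842379, PV = 2.948328
  t = 3.5000: CF_t = 3.500000, DF = 0.818639, PV = 2.865236
  t = 4.0000: CF_t = 3.500000, DF = 0.795567, PV = 2.784486
  t = 4.5000: CF_t = 3.500000, DF = 0.773146, PV = 2.706012
  t = 5.0000: CF_t = 3.500000, DF = 0.751357, PV = 2.629749
  t = 5.5000: CF_t = 3.500000, DF = 0.730182, PV = 2.555636
  t = 6.0000: CF_t = 3.500000, DF = 0.709603, PV = 2.483611
  t = 6.5000: CF_t = 3.500000, DF = 0.689605, PV = 2.413616
  t = 7.0000: CF_t = 3.500000, DF = 0.670170, PV = 2.345594
  t = 7.5000: CF_t = 3.500000, DF = 0.651282, PV = 2.279489
  t = 8.0000: CF_t = 3.500000, DF = 0.632928, PV = 2.215246
  t = 8.5000: CF_t = 3.500000, DF = 0.615090, PV = 2.152815
  t = 9.0000: CF_t = 3.500000, DF = 0.597755, PV = 2.092143
  t = 9.5000: CF_t = 3.500000, DF = 0.580909, PV = 2.033180
  t = 10.0000: CF_t = 103.500000, DF = 0.564537, PV = 58.429592
Price P = sum_t PV_t = 109.009577


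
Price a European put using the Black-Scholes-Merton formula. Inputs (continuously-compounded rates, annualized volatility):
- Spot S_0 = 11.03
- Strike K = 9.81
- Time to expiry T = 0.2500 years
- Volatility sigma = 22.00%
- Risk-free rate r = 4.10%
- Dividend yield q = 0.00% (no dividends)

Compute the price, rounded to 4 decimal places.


Answer: Price = 0.0694

Derivation:
d1 = (ln(S/K) + (r - q + 0.5*sigma^2) * T) / (sigma * sqrt(T)) = 1.21378691
d2 = d1 - sigma * sqrt(T) = 1.10378691
exp(-rT) = 0.98980235; exp(-qT) = 1.00000000
P = K * exp(-rT) * N(-d2) - S_0 * exp(-qT) * N(-d1)
N(-d1) = 0.11241455; N(-d2) = 0.13484279
P = 9.8100 * 0.98980235 * 0.13484279 - 11.0300 * 1.00000000 * 0.11241455 = 0.0694


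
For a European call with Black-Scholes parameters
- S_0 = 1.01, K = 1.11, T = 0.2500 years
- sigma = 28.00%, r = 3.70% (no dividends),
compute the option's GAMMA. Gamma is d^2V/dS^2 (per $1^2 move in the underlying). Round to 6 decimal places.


d1 = -0.5382834605; d2 = -0.6782834605
phi(d1) = 0.3451372638; exp(-qT) = 1.0000000000; exp(-rT) = 0.9907926496
Gamma = exp(-qT) * phi(d1) / (S * sigma * sqrt(T)) = 1.0000000000 * 0.3451372638 / (1.0100 * 0.2800 * 0.5000000000) = 2.440858

Answer: Gamma = 2.440858


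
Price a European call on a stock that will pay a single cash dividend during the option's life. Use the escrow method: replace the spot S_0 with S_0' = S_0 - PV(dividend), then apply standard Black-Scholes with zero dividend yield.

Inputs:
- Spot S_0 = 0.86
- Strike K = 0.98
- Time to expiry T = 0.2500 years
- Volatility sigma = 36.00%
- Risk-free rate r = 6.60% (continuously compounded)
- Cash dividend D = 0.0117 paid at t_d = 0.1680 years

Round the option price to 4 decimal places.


Answer: Price = 0.0228

Derivation:
PV(D) = D * exp(-r * t_d) = 0.0117 * 0.98897325 = 0.01157099
S_0' = S_0 - PV(D) = 0.8600 - 0.01157099 = 0.84842901
d1 = (ln(S_0'/K) + (r + sigma^2/2)*T) / (sigma*sqrt(T)) = -0.61925640
d2 = d1 - sigma*sqrt(T) = -0.79925640
exp(-rT) = 0.98363538
N(d1) = 0.26787373; N(d2) = 0.21207088
C = S_0' * N(d1) - K * exp(-rT) * N(d2) = 0.84842901 * 0.26787373 - 0.9800 * 0.98363538 * 0.21207088 = 0.0228


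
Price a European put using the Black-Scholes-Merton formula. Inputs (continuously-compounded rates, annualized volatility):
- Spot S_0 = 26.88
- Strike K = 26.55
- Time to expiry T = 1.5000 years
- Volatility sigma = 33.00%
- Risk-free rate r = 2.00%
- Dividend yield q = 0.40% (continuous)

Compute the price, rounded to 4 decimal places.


Answer: Price = 3.7425

Derivation:
d1 = (ln(S/K) + (r - q + 0.5*sigma^2) * T) / (sigma * sqrt(T)) = 0.29202809
d2 = d1 - sigma * sqrt(T) = -0.11213772
exp(-rT) = 0.97044553; exp(-qT) = 0.99401796
P = K * exp(-rT) * N(-d2) - S_0 * exp(-qT) * N(-d1)
N(-d1) = 0.38513257; N(-d2) = 0.54464289
P = 26.5500 * 0.97044553 * 0.54464289 - 26.8800 * 0.99401796 * 0.38513257 = 3.7425


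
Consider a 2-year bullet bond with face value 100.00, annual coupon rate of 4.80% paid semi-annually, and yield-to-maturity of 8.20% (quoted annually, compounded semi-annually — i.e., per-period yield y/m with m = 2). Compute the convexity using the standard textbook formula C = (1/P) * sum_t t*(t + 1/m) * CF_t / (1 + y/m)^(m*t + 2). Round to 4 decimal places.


Answer: Convexity = 4.3938

Derivation:
Coupon per period c = face * coupon_rate / m = 2.400000
Periods per year m = 2; per-period yield y/m = 0.041000
Number of cashflows N = 4
Cashflows (t years, CF_t, discount factor 1/(1+y/m)^(m*t), PV):
  t = 0.5000: CF_t = 2.400000, DF = 0.960615, PV = 2.305476
  t = 1.0000: CF_t = 2.400000, DF = 0.922781, PV = 2.214674
  t = 1.5000: CF_t = 2.400000, DF = 0.886437, PV = 2.127448
  t = 2.0000: CF_t = 102.400000, DF = 0.851524, PV = 87.196096
Price P = sum_t PV_t = 93.843693
Convexity numerator sum_t t*(t + 1/m) * CF_t / (1+y/m)^(m*t + 2):
  t = 0.5000: term = 1.063724
  t = 1.0000: term = 3.065488
  t = 1.5000: term = 5.889506
  t = 2.0000: term = 402.314406
Convexity = (1/P) * sum = 412.333124 / 93.843693 = 4.393829


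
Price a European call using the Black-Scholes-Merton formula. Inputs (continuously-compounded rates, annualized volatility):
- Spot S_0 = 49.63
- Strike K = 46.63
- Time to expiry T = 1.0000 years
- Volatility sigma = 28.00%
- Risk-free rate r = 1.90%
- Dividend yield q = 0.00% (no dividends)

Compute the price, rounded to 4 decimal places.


d1 = (ln(S/K) + (r - q + 0.5*sigma^2) * T) / (sigma * sqrt(T)) = 0.43054064
d2 = d1 - sigma * sqrt(T) = 0.15054064
exp(-rT) = 0.98117936; exp(-qT) = 1.00000000
C = S_0 * exp(-qT) * N(d1) - K * exp(-rT) * N(d2)
N(d1) = 0.66659879; N(d2) = 0.55983095
C = 49.6300 * 1.00000000 * 0.66659879 - 46.6300 * 0.98117936 * 0.55983095 = 7.4697

Answer: Price = 7.4697


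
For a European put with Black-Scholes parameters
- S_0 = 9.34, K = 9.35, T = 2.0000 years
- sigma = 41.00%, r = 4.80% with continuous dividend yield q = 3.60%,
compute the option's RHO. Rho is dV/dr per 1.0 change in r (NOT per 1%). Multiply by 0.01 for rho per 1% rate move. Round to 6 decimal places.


d1 = 0.3294598635; d2 = -0.2503676971
phi(d1) = 0.3778679685; exp(-qT) = 0.9305308958; exp(-rT) = 0.9084640161
N(-d2) = 0.5988484959
Rho = -K*T*exp(-rT)*N(-d2) = -9.3500 * 2.0000 * 0.9084640161 * 0.5988484959 = -10.173404

Answer: Rho = -10.173404


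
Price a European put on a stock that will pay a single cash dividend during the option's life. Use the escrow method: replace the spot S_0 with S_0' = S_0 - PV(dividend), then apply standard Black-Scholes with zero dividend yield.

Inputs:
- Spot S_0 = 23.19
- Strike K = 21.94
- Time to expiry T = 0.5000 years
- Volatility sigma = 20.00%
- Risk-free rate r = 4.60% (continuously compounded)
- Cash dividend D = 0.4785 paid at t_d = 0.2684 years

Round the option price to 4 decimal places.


Answer: Price = 0.7089

Derivation:
PV(D) = D * exp(-r * t_d) = 0.4785 * 0.98772950 = 0.47262857
S_0' = S_0 - PV(D) = 23.1900 - 0.47262857 = 22.71737143
d1 = (ln(S_0'/K) + (r + sigma^2/2)*T) / (sigma*sqrt(T)) = 0.47954878
d2 = d1 - sigma*sqrt(T) = 0.33812742
exp(-rT) = 0.97726248
N(-d1) = 0.31577414; N(-d2) = 0.36763358
P = K * exp(-rT) * N(-d2) - S_0' * N(-d1) = 21.9400 * 0.97726248 * 0.36763358 - 22.71737143 * 0.31577414 = 0.7089


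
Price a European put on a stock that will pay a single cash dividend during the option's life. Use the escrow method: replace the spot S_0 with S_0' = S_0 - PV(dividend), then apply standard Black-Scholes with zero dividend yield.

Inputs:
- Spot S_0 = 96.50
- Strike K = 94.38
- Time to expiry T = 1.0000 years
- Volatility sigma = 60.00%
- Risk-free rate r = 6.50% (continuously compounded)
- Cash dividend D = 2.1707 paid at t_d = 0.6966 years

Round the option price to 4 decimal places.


Answer: Price = 18.6939

Derivation:
PV(D) = D * exp(-r * t_d) = 2.1707 * 0.95573080 = 2.07460484
S_0' = S_0 - PV(D) = 96.5000 - 2.07460484 = 94.42539516
d1 = (ln(S_0'/K) + (r + sigma^2/2)*T) / (sigma*sqrt(T)) = 0.40913478
d2 = d1 - sigma*sqrt(T) = -0.19086522
exp(-rT) = 0.93706746
N(-d1) = 0.34122038; N(-d2) = 0.57568441
P = K * exp(-rT) * N(-d2) - S_0' * N(-d1) = 94.3800 * 0.93706746 * 0.57568441 - 94.42539516 * 0.34122038 = 18.6939


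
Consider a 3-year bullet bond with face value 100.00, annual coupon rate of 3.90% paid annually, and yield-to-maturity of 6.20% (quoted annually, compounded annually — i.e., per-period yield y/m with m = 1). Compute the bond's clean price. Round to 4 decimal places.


Answer: Price = 93.8748

Derivation:
Coupon per period c = face * coupon_rate / m = 3.900000
Periods per year m = 1; per-period yield y/m = 0.062000
Number of cashflows N = 3
Cashflows (t years, CF_t, discount factor 1/(1+y/m)^(m*t), PV):
  t = 1.0000: CF_t = 3.900000, DF = 0.941620, PV = 3.672316
  t = 2.0000: CF_t = 3.900000, DF = 0.886647, PV = 3.457925
  t = 3.0000: CF_t = 103.900000, DF = 0.834885, PV = 86.744510
Price P = sum_t PV_t = 93.874751


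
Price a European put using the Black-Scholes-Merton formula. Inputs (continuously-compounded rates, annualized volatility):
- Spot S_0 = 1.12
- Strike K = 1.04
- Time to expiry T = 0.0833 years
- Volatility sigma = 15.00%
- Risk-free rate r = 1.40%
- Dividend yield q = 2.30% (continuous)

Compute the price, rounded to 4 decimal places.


d1 = (ln(S/K) + (r - q + 0.5*sigma^2) * T) / (sigma * sqrt(T)) = 1.71612196
d2 = d1 - sigma * sqrt(T) = 1.67282935
exp(-rT) = 0.99883448; exp(-qT) = 0.99808593
P = K * exp(-rT) * N(-d2) - S_0 * exp(-qT) * N(-d1)
N(-d1) = 0.04306986; N(-d2) = 0.04718045
P = 1.0400 * 0.99883448 * 0.04718045 - 1.1200 * 0.99808593 * 0.04306986 = 0.0009

Answer: Price = 0.0009


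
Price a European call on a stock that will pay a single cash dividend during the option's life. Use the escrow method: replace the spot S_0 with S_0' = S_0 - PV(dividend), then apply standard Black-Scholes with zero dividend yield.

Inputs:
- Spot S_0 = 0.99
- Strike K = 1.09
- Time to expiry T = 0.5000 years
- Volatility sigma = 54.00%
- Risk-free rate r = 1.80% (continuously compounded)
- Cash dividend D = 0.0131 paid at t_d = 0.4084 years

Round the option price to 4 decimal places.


PV(D) = D * exp(-r * t_d) = 0.0131 * 0.99267575 = 0.01300405
S_0' = S_0 - PV(D) = 0.9900 - 0.01300405 = 0.97699595
d1 = (ln(S_0'/K) + (r + sigma^2/2)*T) / (sigma*sqrt(T)) = -0.07215231
d2 = d1 - sigma*sqrt(T) = -0.45398998
exp(-rT) = 0.99104038
N(d1) = 0.47124035; N(d2) = 0.32491802
C = S_0' * N(d1) - K * exp(-rT) * N(d2) = 0.97699595 * 0.47124035 - 1.0900 * 0.99104038 * 0.32491802 = 0.1094

Answer: Price = 0.1094


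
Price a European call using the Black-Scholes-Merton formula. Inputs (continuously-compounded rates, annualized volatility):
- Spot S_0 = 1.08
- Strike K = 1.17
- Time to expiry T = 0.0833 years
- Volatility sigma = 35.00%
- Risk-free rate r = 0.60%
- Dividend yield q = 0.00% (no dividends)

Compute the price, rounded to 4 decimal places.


d1 = (ln(S/K) + (r - q + 0.5*sigma^2) * T) / (sigma * sqrt(T)) = -0.73692007
d2 = d1 - sigma * sqrt(T) = -0.83793616
exp(-rT) = 0.99950032; exp(-qT) = 1.00000000
C = S_0 * exp(-qT) * N(d1) - K * exp(-rT) * N(d2)
N(d1) = 0.23058548; N(d2) = 0.20103328
C = 1.0800 * 1.00000000 * 0.23058548 - 1.1700 * 0.99950032 * 0.20103328 = 0.0139

Answer: Price = 0.0139


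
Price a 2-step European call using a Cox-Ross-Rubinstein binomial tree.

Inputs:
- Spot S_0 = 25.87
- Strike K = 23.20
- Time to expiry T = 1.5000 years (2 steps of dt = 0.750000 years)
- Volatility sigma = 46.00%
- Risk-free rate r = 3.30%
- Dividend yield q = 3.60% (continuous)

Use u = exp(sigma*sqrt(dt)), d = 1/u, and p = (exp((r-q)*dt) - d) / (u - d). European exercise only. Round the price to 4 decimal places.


dt = T/N = 0.750000
u = exp(sigma*sqrt(dt)) = 1.489398; d = 1/u = 0.671412
p = (exp((r-q)*dt) - d) / (u - d) = 0.398956
Discount per step: exp(-r*dt) = 0.975554
Stock lattice S(k, i) with i counting down-moves:
  k=0: S(0,0) = 25.8700
  k=1: S(1,0) = 38.5307; S(1,1) = 17.3694
  k=2: S(2,0) = 57.3875; S(2,1) = 25.8700; S(2,2) = 11.6621
Terminal payoffs V(N, i) = max(S_T - K, 0):
  V(2,0) = 34.187549; V(2,1) = 2.670000; V(2,2) = 0.000000
Backward induction: V(k, i) = exp(-r*dt) * [p * V(k+1, i) + (1-p) * V(k+1, i+1)].
  V(1,0) = exp(-r*dt) * [p*34.187549 + (1-p)*2.670000] = 14.871456
  V(1,1) = exp(-r*dt) * [p*2.670000 + (1-p)*0.000000] = 1.039172
  V(0,0) = exp(-r*dt) * [p*14.871456 + (1-p)*1.039172] = 6.397336

Answer: Price = V(0,0) = 6.3973


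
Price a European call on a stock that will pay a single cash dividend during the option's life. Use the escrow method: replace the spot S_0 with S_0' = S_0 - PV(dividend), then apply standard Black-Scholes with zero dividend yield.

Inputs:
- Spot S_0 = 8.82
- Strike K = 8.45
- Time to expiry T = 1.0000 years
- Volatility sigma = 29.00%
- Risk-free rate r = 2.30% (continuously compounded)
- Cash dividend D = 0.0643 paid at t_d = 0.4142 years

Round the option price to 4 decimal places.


PV(D) = D * exp(-r * t_d) = 0.0643 * 0.99051863 = 0.06369035
S_0' = S_0 - PV(D) = 8.8200 - 0.06369035 = 8.75630965
d1 = (ln(S_0'/K) + (r + sigma^2/2)*T) / (sigma*sqrt(T)) = 0.34709690
d2 = d1 - sigma*sqrt(T) = 0.05709690
exp(-rT) = 0.97726248
N(d1) = 0.63574074; N(d2) = 0.52276600
C = S_0' * N(d1) - K * exp(-rT) * N(d2) = 8.75630965 * 0.63574074 - 8.4500 * 0.97726248 * 0.52276600 = 1.2498

Answer: Price = 1.2498


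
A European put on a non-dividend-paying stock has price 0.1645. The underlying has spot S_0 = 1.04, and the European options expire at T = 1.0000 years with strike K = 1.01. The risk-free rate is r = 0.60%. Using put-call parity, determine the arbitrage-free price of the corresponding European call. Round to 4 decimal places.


Put-call parity: C - P = S_0 * exp(-qT) - K * exp(-rT).
S_0 * exp(-qT) = 1.0400 * 1.00000000 = 1.04000000
K * exp(-rT) = 1.0100 * 0.99401796 = 1.00395814
C = P + S*exp(-qT) - K*exp(-rT)
C = 0.1645 + 1.04000000 - 1.00395814 = 0.2005

Answer: Call price = 0.2005


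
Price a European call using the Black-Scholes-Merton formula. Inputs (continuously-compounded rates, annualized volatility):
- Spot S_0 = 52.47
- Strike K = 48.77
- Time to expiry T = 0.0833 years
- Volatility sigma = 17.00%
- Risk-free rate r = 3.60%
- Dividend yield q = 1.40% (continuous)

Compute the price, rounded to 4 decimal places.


Answer: Price = 3.8530

Derivation:
d1 = (ln(S/K) + (r - q + 0.5*sigma^2) * T) / (sigma * sqrt(T)) = 1.55227881
d2 = d1 - sigma * sqrt(T) = 1.50321385
exp(-rT) = 0.99700569; exp(-qT) = 0.99883448
C = S_0 * exp(-qT) * N(d1) - K * exp(-rT) * N(d2)
N(d1) = 0.93970224; N(d2) = 0.93360805
C = 52.4700 * 0.99883448 * 0.93970224 - 48.7700 * 0.99700569 * 0.93360805 = 3.8530


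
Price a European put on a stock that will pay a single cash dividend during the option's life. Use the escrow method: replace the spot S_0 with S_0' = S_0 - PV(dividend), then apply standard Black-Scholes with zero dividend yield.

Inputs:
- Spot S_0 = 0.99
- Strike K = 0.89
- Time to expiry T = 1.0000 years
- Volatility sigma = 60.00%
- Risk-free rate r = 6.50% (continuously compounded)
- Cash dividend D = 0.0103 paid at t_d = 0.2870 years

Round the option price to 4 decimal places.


PV(D) = D * exp(-r * t_d) = 0.0103 * 0.98151793 = 0.01010963
S_0' = S_0 - PV(D) = 0.9900 - 0.01010963 = 0.97989037
d1 = (ln(S_0'/K) + (r + sigma^2/2)*T) / (sigma*sqrt(T)) = 0.56869872
d2 = d1 - sigma*sqrt(T) = -0.03130128
exp(-rT) = 0.93706746
N(-d1) = 0.28478031; N(-d2) = 0.51248537
P = K * exp(-rT) * N(-d2) - S_0' * N(-d1) = 0.8900 * 0.93706746 * 0.51248537 - 0.97989037 * 0.28478031 = 0.1484

Answer: Price = 0.1484


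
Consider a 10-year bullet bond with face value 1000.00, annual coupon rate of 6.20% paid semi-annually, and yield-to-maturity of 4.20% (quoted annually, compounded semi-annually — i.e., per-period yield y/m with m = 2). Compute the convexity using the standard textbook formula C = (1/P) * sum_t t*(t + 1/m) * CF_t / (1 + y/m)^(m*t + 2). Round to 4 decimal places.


Coupon per period c = face * coupon_rate / m = 31.000000
Periods per year m = 2; per-period yield y/m = 0.021000
Number of cashflows N = 20
Cashflows (t years, CF_t, discount factor 1/(1+y/m)^(m*t), PV):
  t = 0.5000: CF_t = 31.000000, DF = 0.979432, PV = 30.362390
  t = 1.0000: CF_t = 31.000000, DF = 0.959287, PV = 29.737894
  t = 1.5000: CF_t = 31.000000, DF = 0.939556, PV = 29.126243
  t = 2.0000: CF_t = 31.000000, DF = 0.920231, PV = 28.527172
  t = 2.5000: CF_t = 31.000000, DF = 0.901304, PV = 27.940423
  t = 3.0000: CF_t = 31.000000, DF = 0.882766, PV = 27.365743
  t = 3.5000: CF_t = 31.000000, DF = 0.864609, PV = 26.802882
  t = 4.0000: CF_t = 31.000000, DF = 0.846826, PV = 26.251599
  t = 4.5000: CF_t = 31.000000, DF = 0.829408, PV = 25.711654
  t = 5.0000: CF_t = 31.000000, DF = 0.812349, PV = 25.182815
  t = 5.5000: CF_t = 31.000000, DF = 0.795640, PV = 24.664853
  t = 6.0000: CF_t = 31.000000, DF = 0.779276, PV = 24.157545
  t = 6.5000: CF_t = 31.000000, DF = 0.763247, PV = 23.660670
  t = 7.0000: CF_t = 31.000000, DF = 0.747549, PV = 23.174016
  t = 7.5000: CF_t = 31.000000, DF = 0.732173, PV = 22.697371
  t = 8.0000: CF_t = 31.000000, DF = 0.717114, PV = 22.230530
  t = 8.5000: CF_t = 31.000000, DF = 0.702364, PV = 21.773291
  t = 9.0000: CF_t = 31.000000, DF = 0.687918, PV = 21.325456
  t = 9.5000: CF_t = 31.000000, DF = 0.673769, PV = 20.886833
  t = 10.0000: CF_t = 1031.000000, DF = 0.659911, PV = 680.367913
Price P = sum_t PV_t = 1161.947294
Convexity numerator sum_t t*(t + 1/m) * CF_t / (1+y/m)^(m*t + 2):
  t = 0.5000: term = 14.563121
  t = 1.0000: term = 42.790758
  t = 1.5000: term = 83.821270
  t = 2.0000: term = 136.828714
  t = 2.5000: term = 201.021617
  t = 3.0000: term = 275.641787
  t = 3.5000: term = 359.963156
  t = 4.0000: term = 453.290668
  t = 4.5000: term = 554.959192
  t = 5.0000: term = 664.332475
  t = 5.5000: term = 780.802125
  t = 6.0000: term = 903.786628
  t = 6.5000: term = 1032.730395
  t = 7.0000: term = 1167.102835
  t = 7.5000: term = 1306.397464
  t = 8.0000: term = 1450.131041
  t = 8.5000: term = 1597.842724
  t = 9.0000: term = 1749.093262
  t = 9.5000: term = 1903.464210
  t = 10.0000: term = 68530.143062
Convexity = (1/P) * sum = 83208.706504 / 1161.947294 = 71.611429

Answer: Convexity = 71.6114


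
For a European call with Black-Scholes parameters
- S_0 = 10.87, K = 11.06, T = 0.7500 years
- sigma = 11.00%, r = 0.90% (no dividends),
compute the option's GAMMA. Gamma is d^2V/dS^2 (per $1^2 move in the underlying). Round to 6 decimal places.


d1 = -0.0634119018; d2 = -0.1586746962
phi(d1) = 0.3981409989; exp(-qT) = 1.0000000000; exp(-rT) = 0.9932727301
Gamma = exp(-qT) * phi(d1) / (S * sigma * sqrt(T)) = 1.0000000000 * 0.3981409989 / (10.8700 * 0.1100 * 0.8660254038) = 0.384489

Answer: Gamma = 0.384489


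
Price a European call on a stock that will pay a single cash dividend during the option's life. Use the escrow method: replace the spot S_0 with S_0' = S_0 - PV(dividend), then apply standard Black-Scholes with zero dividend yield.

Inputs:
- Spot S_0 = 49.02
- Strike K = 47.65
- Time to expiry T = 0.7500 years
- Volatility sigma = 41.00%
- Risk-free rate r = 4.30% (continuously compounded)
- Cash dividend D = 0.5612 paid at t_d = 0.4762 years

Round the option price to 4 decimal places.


PV(D) = D * exp(-r * t_d) = 0.5612 * 0.97973162 = 0.54982539
S_0' = S_0 - PV(D) = 49.0200 - 0.54982539 = 48.47017461
d1 = (ln(S_0'/K) + (r + sigma^2/2)*T) / (sigma*sqrt(T)) = 0.31642603
d2 = d1 - sigma*sqrt(T) = -0.03864438
exp(-rT) = 0.96826449
N(d1) = 0.62416042; N(d2) = 0.48458696
C = S_0' * N(d1) - K * exp(-rT) * N(d2) = 48.47017461 * 0.62416042 - 47.6500 * 0.96826449 * 0.48458696 = 7.8954

Answer: Price = 7.8954


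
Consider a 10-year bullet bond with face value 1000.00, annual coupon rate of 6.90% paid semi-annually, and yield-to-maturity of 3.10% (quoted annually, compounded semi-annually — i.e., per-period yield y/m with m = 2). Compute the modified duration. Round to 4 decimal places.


Answer: Modified duration = 7.6541

Derivation:
Coupon per period c = face * coupon_rate / m = 34.500000
Periods per year m = 2; per-period yield y/m = 0.015500
Number of cashflows N = 20
Cashflows (t years, CF_t, discount factor 1/(1+y/m)^(m*t), PV):
  t = 0.5000: CF_t = 34.500000, DF = 0.984737, PV = 33.973412
  t = 1.0000: CF_t = 34.500000, DF = 0.969706, PV = 33.454862
  t = 1.5000: CF_t = 34.500000, DF = 0.954905, PV = 32.944226
  t = 2.0000: CF_t = 34.500000, DF = 0.940330, PV = 32.441385
  t = 2.5000: CF_t = 34.500000, DF = 0.925977, PV = 31.946218
  t = 3.0000: CF_t = 34.500000, DF = 0.911844, PV = 31.458610
  t = 3.5000: CF_t = 34.500000, DF = 0.897926, PV = 30.978444
  t = 4.0000: CF_t = 34.500000, DF = 0.884220, PV = 30.505607
  t = 4.5000: CF_t = 34.500000, DF = 0.870724, PV = 30.039987
  t = 5.0000: CF_t = 34.500000, DF = 0.857434, PV = 29.581474
  t = 5.5000: CF_t = 34.500000, DF = 0.844347, PV = 29.129960
  t = 6.0000: CF_t = 34.500000, DF = 0.831459, PV = 28.685337
  t = 6.5000: CF_t = 34.500000, DF = 0.818768, PV = 28.247501
  t = 7.0000: CF_t = 34.500000, DF = 0.806271, PV = 27.816348
  t = 7.5000: CF_t = 34.500000, DF = 0.793964, PV = 27.391775
  t = 8.0000: CF_t = 34.500000, DF = 0.781846, PV = 26.973683
  t = 8.5000: CF_t = 34.500000, DF = 0.769912, PV = 26.561973
  t = 9.0000: CF_t = 34.500000, DF = 0.758161, PV = 26.156546
  t = 9.5000: CF_t = 34.500000, DF = 0.746589, PV = 25.757308
  t = 10.0000: CF_t = 1034.500000, DF = 0.735193, PV = 760.557302
Price P = sum_t PV_t = 1324.601959
First compute Macaulay numerator sum_t t * PV_t:
  t * PV_t at t = 0.5000: 16.986706
  t * PV_t at t = 1.0000: 33.454862
  t * PV_t at t = 1.5000: 49.416339
  t * PV_t at t = 2.0000: 64.882770
  t * PV_t at t = 2.5000: 79.865546
  t * PV_t at t = 3.0000: 94.375830
  t * PV_t at t = 3.5000: 108.424554
  t * PV_t at t = 4.0000: 122.022429
  t * PV_t at t = 4.5000: 135.179943
  t * PV_t at t = 5.0000: 147.907372
  t * PV_t at t = 5.5000: 160.214781
  t * PV_t at t = 6.0000: 172.112024
  t * PV_t at t = 6.5000: 183.608757
  t * PV_t at t = 7.0000: 194.714434
  t * PV_t at t = 7.5000: 205.438314
  t * PV_t at t = 8.0000: 215.789465
  t * PV_t at t = 8.5000: 225.776767
  t * PV_t at t = 9.0000: 235.408915
  t * PV_t at t = 9.5000: 244.694424
  t * PV_t at t = 10.0000: 7605.573018
Macaulay duration D = 10295.847250 / 1324.601959 = 7.772786
Modified duration = D / (1 + y/m) = 7.772786 / (1 + 0.015500) = 7.654146


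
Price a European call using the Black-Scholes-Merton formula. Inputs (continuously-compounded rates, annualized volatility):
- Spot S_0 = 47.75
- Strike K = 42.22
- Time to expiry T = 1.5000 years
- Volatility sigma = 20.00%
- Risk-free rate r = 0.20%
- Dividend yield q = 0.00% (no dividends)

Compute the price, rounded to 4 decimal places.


d1 = (ln(S/K) + (r - q + 0.5*sigma^2) * T) / (sigma * sqrt(T)) = 0.63721444
d2 = d1 - sigma * sqrt(T) = 0.39226547
exp(-rT) = 0.99700450; exp(-qT) = 1.00000000
C = S_0 * exp(-qT) * N(d1) - K * exp(-rT) * N(d2)
N(d1) = 0.73800741; N(d2) = 0.65256896
C = 47.7500 * 1.00000000 * 0.73800741 - 42.2200 * 0.99700450 * 0.65256896 = 7.7709

Answer: Price = 7.7709


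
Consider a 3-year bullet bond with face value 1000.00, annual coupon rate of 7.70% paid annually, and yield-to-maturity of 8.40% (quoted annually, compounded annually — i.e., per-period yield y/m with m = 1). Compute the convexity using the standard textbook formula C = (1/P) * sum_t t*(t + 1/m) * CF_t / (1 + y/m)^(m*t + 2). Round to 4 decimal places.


Answer: Convexity = 9.2560

Derivation:
Coupon per period c = face * coupon_rate / m = 77.000000
Periods per year m = 1; per-period yield y/m = 0.084000
Number of cashflows N = 3
Cashflows (t years, CF_t, discount factor 1/(1+y/m)^(m*t), PV):
  t = 1.0000: CF_t = 77.000000, DF = 0.922509, PV = 71.033210
  t = 2.0000: CF_t = 77.000000, DF = 0.851023, PV = 65.528792
  t = 3.0000: CF_t = 1077.000000, DF = 0.785077, PV = 845.527733
Price P = sum_t PV_t = 982.089735
Convexity numerator sum_t t*(t + 1/m) * CF_t / (1+y/m)^(m*t + 2):
  t = 1.0000: term = 120.901830
  t = 2.0000: term = 334.599160
  t = 3.0000: term = 8634.765315
Convexity = (1/P) * sum = 9090.266305 / 982.089735 = 9.256045


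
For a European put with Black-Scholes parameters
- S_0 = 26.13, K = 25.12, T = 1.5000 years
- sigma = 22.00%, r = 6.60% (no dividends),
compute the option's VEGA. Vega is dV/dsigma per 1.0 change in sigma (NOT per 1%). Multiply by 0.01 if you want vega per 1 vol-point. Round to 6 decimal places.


Answer: Vega = 10.346385

Derivation:
d1 = 0.6484457666; d2 = 0.3790018949
phi(d1) = 0.3232984174; exp(-qT) = 1.0000000000; exp(-rT) = 0.9057427080
Vega = S * exp(-qT) * phi(d1) * sqrt(T) = 26.1300 * 1.0000000000 * 0.3232984174 * 1.2247448714 = 10.346385


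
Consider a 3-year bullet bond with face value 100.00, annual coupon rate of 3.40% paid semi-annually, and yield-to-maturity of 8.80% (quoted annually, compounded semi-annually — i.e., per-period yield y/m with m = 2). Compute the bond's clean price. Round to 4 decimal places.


Coupon per period c = face * coupon_rate / m = 1.700000
Periods per year m = 2; per-period yield y/m = 0.044000
Number of cashflows N = 6
Cashflows (t years, CF_t, discount factor 1/(1+y/m)^(m*t), PV):
  t = 0.5000: CF_t = 1.700000, DF = 0.957854, PV = 1.628352
  t = 1.0000: CF_t = 1.700000, DF = 0.917485, PV = 1.559725
  t = 1.5000: CF_t = 1.700000, DF = 0.878817, PV = 1.493989
  t = 2.0000: CF_t = 1.700000, DF = 0.841779, PV = 1.431024
  t = 2.5000: CF_t = 1.700000, DF = 0.806302, PV = 1.370713
  t = 3.0000: CF_t = 101.700000, DF = 0.772320, PV = 78.544895
Price P = sum_t PV_t = 86.028697

Answer: Price = 86.0287


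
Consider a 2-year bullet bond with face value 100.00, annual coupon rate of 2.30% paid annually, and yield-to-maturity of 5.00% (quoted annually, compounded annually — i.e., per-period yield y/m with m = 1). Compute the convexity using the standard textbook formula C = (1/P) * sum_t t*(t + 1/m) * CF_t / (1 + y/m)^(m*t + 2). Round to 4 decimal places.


Coupon per period c = face * coupon_rate / m = 2.300000
Periods per year m = 1; per-period yield y/m = 0.050000
Number of cashflows N = 2
Cashflows (t years, CF_t, discount factor 1/(1+y/m)^(m*t), PV):
  t = 1.0000: CF_t = 2.300000, DF = 0.952381, PV = 2.190476
  t = 2.0000: CF_t = 102.300000, DF = 0.907029, PV = 92.789116
Price P = sum_t PV_t = 94.979592
Convexity numerator sum_t t*(t + 1/m) * CF_t / (1+y/m)^(m*t + 2):
  t = 1.0000: term = 3.973653
  t = 2.0000: term = 504.974779
Convexity = (1/P) * sum = 508.948432 / 94.979592 = 5.358503

Answer: Convexity = 5.3585


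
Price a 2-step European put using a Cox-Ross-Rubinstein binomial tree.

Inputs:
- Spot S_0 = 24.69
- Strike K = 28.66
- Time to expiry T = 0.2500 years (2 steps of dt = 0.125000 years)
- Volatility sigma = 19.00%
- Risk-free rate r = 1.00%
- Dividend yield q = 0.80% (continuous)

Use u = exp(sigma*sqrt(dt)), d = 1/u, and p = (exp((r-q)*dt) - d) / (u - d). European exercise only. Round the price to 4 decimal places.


dt = T/N = 0.125000
u = exp(sigma*sqrt(dt)) = 1.069483; d = 1/u = 0.935031
p = (exp((r-q)*dt) - d) / (u - d) = 0.485072
Discount per step: exp(-r*dt) = 0.998751
Stock lattice S(k, i) with i counting down-moves:
  k=0: S(0,0) = 24.6900
  k=1: S(1,0) = 26.4055; S(1,1) = 23.0859
  k=2: S(2,0) = 28.2403; S(2,1) = 24.6900; S(2,2) = 21.5861
Terminal payoffs V(N, i) = max(K - S_T, 0):
  V(2,0) = 0.419741; V(2,1) = 3.970000; V(2,2) = 7.073934
Backward induction: V(k, i) = exp(-r*dt) * [p * V(k+1, i) + (1-p) * V(k+1, i+1)].
  V(1,0) = exp(-r*dt) * [p*0.419741 + (1-p)*3.970000] = 2.245060
  V(1,1) = exp(-r*dt) * [p*3.970000 + (1-p)*7.073934] = 5.561346
  V(0,0) = exp(-r*dt) * [p*2.245060 + (1-p)*5.561346] = 3.947770

Answer: Price = V(0,0) = 3.9478
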